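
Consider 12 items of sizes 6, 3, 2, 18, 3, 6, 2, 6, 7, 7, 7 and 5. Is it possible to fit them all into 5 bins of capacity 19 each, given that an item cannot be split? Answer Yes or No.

Yes

A valid assignment using 4 bins:
  bin 1: 18 = 18
  bin 2: 7 + 7 + 5 = 19
  bin 3: 7 + 6 + 6 = 19
  bin 4: 6 + 3 + 3 + 2 + 2 = 16
That uses only 4 ≤ 5, so 5 bins are enough.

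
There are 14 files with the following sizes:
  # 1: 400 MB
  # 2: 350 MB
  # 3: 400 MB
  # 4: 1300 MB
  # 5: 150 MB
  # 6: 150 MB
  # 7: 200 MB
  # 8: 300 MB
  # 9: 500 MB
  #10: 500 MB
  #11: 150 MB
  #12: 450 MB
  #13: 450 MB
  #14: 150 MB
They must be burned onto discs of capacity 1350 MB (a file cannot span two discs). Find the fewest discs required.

Total = 1300 + 500 + 500 + 450 + 450 + 400 + 400 + 350 + 300 + 200 + 150 + 150 + 150 + 150 = 5450 MB.
Lower bound: ⌈5450/1350⌉ = 5 discs.
A packing using 5 discs:
  disc 1: 1300 = 1300
  disc 2: 500 + 500 + 350 = 1350
  disc 3: 450 + 450 + 400 = 1300
  disc 4: 400 + 300 + 200 + 150 + 150 + 150 = 1350
  disc 5: 150 = 150
This matches the lower bound, so 5 is optimal.

5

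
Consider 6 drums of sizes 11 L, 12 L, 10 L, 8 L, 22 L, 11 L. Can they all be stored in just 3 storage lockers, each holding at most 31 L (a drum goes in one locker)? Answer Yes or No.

Yes

A valid assignment using 3 storage lockers:
  locker 1: 22 + 8 = 30
  locker 2: 12 + 11 = 23
  locker 3: 11 + 10 = 21
Every load is within 31 L, so 3 storage lockers suffice.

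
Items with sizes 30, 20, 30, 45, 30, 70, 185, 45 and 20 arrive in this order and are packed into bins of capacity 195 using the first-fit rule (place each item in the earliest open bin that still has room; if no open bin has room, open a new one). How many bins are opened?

  30 → bin 1 (new)  [load 30/195]
  20 → bin 1  [load 50/195]
  30 → bin 1  [load 80/195]
  45 → bin 1  [load 125/195]
  30 → bin 1  [load 155/195]
  70 → bin 2 (new)  [load 70/195]
  185 → bin 3 (new)  [load 185/195]
  45 → bin 2  [load 115/195]
  20 → bin 1  [load 175/195]
3 bins opened.

3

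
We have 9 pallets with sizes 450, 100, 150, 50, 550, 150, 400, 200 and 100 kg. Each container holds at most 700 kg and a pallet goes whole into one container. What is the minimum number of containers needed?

Total = 550 + 450 + 400 + 200 + 150 + 150 + 100 + 100 + 50 = 2150 kg.
Lower bound: ⌈2150/700⌉ = 4 containers.
A packing using 4 containers:
  container 1: 550 + 150 = 700
  container 2: 450 + 200 + 50 = 700
  container 3: 400 + 150 + 100 = 650
  container 4: 100 = 100
This matches the lower bound, so 4 is optimal.

4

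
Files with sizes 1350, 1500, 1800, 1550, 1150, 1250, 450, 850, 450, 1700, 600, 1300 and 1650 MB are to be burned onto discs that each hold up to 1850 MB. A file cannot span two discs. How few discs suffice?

Total = 1800 + 1700 + 1650 + 1550 + 1500 + 1350 + 1300 + 1250 + 1150 + 850 + 600 + 450 + 450 = 15600 MB.
Lower bound: ⌈15600/1850⌉ = 9 discs.
A packing using 10 discs:
  disc 1: 1800 = 1800
  disc 2: 1700 = 1700
  disc 3: 1650 = 1650
  disc 4: 1550 = 1550
  disc 5: 1500 = 1500
  disc 6: 1350 + 450 = 1800
  disc 7: 1300 + 450 = 1750
  disc 8: 1250 + 600 = 1850
  disc 9: 1150 = 1150
  disc 10: 850 = 850
No arrangement into 9 discs stays within capacity, so 10 is optimal.

10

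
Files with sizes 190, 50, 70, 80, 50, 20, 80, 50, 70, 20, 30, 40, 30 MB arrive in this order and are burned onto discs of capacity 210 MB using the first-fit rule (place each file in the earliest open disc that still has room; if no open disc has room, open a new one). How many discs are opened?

4

  190 → disc 1 (new)  [load 190/210]
  50 → disc 2 (new)  [load 50/210]
  70 → disc 2  [load 120/210]
  80 → disc 2  [load 200/210]
  50 → disc 3 (new)  [load 50/210]
  20 → disc 1  [load 210/210]
  80 → disc 3  [load 130/210]
  50 → disc 3  [load 180/210]
  70 → disc 4 (new)  [load 70/210]
  20 → disc 3  [load 200/210]
  30 → disc 4  [load 100/210]
  40 → disc 4  [load 140/210]
  30 → disc 4  [load 170/210]
4 discs opened.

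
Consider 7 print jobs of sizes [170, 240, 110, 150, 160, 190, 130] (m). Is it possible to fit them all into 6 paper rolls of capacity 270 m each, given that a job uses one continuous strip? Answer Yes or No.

Yes

A valid assignment using 6 paper rolls:
  roll 1: 240 = 240
  roll 2: 190 = 190
  roll 3: 170 = 170
  roll 4: 160 + 110 = 270
  roll 5: 150 = 150
  roll 6: 130 = 130
Every load is within 270 m, so 6 paper rolls suffice.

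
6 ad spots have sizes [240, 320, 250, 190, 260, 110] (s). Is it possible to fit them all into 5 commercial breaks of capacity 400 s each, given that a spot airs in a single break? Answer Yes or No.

Yes

A valid assignment using 5 commercial breaks:
  break 1: 320 = 320
  break 2: 260 + 110 = 370
  break 3: 250 = 250
  break 4: 240 = 240
  break 5: 190 = 190
Every load is within 400 s, so 5 commercial breaks suffice.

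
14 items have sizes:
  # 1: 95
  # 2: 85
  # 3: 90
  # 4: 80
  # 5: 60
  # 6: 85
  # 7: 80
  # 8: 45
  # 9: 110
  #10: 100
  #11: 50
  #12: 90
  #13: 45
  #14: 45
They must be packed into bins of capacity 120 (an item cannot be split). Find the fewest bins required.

12

Total = 110 + 100 + 95 + 90 + 90 + 85 + 85 + 80 + 80 + 60 + 50 + 45 + 45 + 45 = 1060.
Lower bound: ⌈1060/120⌉ = 9 bins.
A packing using 12 bins:
  bin 1: 110 = 110
  bin 2: 100 = 100
  bin 3: 95 = 95
  bin 4: 90 = 90
  bin 5: 90 = 90
  bin 6: 85 = 85
  bin 7: 85 = 85
  bin 8: 80 = 80
  bin 9: 80 = 80
  bin 10: 60 + 50 = 110
  bin 11: 45 + 45 = 90
  bin 12: 45 = 45
No arrangement into 11 bins stays within capacity, so 12 is optimal.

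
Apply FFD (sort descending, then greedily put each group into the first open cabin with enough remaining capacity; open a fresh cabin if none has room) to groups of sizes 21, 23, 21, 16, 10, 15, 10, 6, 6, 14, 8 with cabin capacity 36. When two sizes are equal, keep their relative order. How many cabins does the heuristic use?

Sorted descending: 23, 21, 21, 16, 15, 14, 10, 10, 8, 6, 6.
  23 → cabin 1 (new)  [load 23/36]
  21 → cabin 2 (new)  [load 21/36]
  21 → cabin 3 (new)  [load 21/36]
  16 → cabin 4 (new)  [load 16/36]
  15 → cabin 2  [load 36/36]
  14 → cabin 3  [load 35/36]
  10 → cabin 1  [load 33/36]
  10 → cabin 4  [load 26/36]
  8 → cabin 4  [load 34/36]
  6 → cabin 5 (new)  [load 6/36]
  6 → cabin 5  [load 12/36]
5 cabins opened.

5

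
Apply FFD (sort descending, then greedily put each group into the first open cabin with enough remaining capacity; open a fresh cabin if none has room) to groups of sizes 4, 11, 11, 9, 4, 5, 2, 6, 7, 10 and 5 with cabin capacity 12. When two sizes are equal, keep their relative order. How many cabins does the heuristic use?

7

Sorted descending: 11, 11, 10, 9, 7, 6, 5, 5, 4, 4, 2.
  11 → cabin 1 (new)  [load 11/12]
  11 → cabin 2 (new)  [load 11/12]
  10 → cabin 3 (new)  [load 10/12]
  9 → cabin 4 (new)  [load 9/12]
  7 → cabin 5 (new)  [load 7/12]
  6 → cabin 6 (new)  [load 6/12]
  5 → cabin 5  [load 12/12]
  5 → cabin 6  [load 11/12]
  4 → cabin 7 (new)  [load 4/12]
  4 → cabin 7  [load 8/12]
  2 → cabin 3  [load 12/12]
7 cabins opened.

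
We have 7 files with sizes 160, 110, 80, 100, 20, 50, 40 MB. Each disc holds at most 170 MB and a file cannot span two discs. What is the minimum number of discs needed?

Total = 160 + 110 + 100 + 80 + 50 + 40 + 20 = 560 MB.
Lower bound: ⌈560/170⌉ = 4 discs.
A packing using 4 discs:
  disc 1: 160 = 160
  disc 2: 110 + 50 = 160
  disc 3: 100 + 40 + 20 = 160
  disc 4: 80 = 80
This matches the lower bound, so 4 is optimal.

4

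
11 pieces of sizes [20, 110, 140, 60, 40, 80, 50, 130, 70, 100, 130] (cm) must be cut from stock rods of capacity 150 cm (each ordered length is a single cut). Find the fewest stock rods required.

Total = 140 + 130 + 130 + 110 + 100 + 80 + 70 + 60 + 50 + 40 + 20 = 930 cm.
Lower bound: ⌈930/150⌉ = 7 stock rods.
A packing using 7 stock rods:
  stock rod 1: 140 = 140
  stock rod 2: 130 + 20 = 150
  stock rod 3: 130 = 130
  stock rod 4: 110 + 40 = 150
  stock rod 5: 100 + 50 = 150
  stock rod 6: 80 + 70 = 150
  stock rod 7: 60 = 60
This matches the lower bound, so 7 is optimal.

7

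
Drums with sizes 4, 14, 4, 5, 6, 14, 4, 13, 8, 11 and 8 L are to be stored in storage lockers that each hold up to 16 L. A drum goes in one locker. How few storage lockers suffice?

7

Total = 14 + 14 + 13 + 11 + 8 + 8 + 6 + 5 + 4 + 4 + 4 = 91 L.
Lower bound: ⌈91/16⌉ = 6 storage lockers.
A packing using 7 storage lockers:
  locker 1: 14 = 14
  locker 2: 14 = 14
  locker 3: 13 = 13
  locker 4: 11 + 5 = 16
  locker 5: 8 + 8 = 16
  locker 6: 6 + 4 + 4 = 14
  locker 7: 4 = 4
No arrangement into 6 storage lockers stays within capacity, so 7 is optimal.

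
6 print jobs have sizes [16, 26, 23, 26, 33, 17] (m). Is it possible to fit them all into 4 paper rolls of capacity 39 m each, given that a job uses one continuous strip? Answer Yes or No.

Total = 141 m; ⌈141/39⌉ = 4.
The bound of 4 does not rule out 4, but exhaustive search shows no assignment into 4 paper rolls of capacity 39 m exists — the minimum is 5.

No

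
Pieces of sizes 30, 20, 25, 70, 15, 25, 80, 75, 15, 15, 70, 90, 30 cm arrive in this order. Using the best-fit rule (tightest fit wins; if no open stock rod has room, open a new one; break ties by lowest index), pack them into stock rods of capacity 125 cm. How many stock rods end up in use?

6

  30 → stock rod 1 (new)  [load 30/125]
  20 → stock rod 1  [load 50/125]
  25 → stock rod 1  [load 75/125]
  70 → stock rod 2 (new)  [load 70/125]
  15 → stock rod 1  [load 90/125]
  25 → stock rod 1  [load 115/125]
  80 → stock rod 3 (new)  [load 80/125]
  75 → stock rod 4 (new)  [load 75/125]
  15 → stock rod 3  [load 95/125]
  15 → stock rod 3  [load 110/125]
  70 → stock rod 5 (new)  [load 70/125]
  90 → stock rod 6 (new)  [load 90/125]
  30 → stock rod 6  [load 120/125]
6 stock rods opened.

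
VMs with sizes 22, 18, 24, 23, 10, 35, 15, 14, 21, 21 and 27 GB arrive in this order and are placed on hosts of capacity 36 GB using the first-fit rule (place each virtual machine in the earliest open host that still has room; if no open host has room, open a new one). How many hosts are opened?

  22 → host 1 (new)  [load 22/36]
  18 → host 2 (new)  [load 18/36]
  24 → host 3 (new)  [load 24/36]
  23 → host 4 (new)  [load 23/36]
  10 → host 1  [load 32/36]
  35 → host 5 (new)  [load 35/36]
  15 → host 2  [load 33/36]
  14 → host 6 (new)  [load 14/36]
  21 → host 6  [load 35/36]
  21 → host 7 (new)  [load 21/36]
  27 → host 8 (new)  [load 27/36]
8 hosts opened.

8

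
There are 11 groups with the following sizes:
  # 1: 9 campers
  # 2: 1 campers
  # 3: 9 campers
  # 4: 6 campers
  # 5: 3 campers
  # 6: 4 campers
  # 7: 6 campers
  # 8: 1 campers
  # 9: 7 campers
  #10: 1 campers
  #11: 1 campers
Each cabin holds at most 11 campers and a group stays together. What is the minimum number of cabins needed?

Total = 9 + 9 + 7 + 6 + 6 + 4 + 3 + 1 + 1 + 1 + 1 = 48 campers.
Lower bound: ⌈48/11⌉ = 5 cabins.
A packing using 5 cabins:
  cabin 1: 9 + 1 + 1 = 11
  cabin 2: 9 + 1 + 1 = 11
  cabin 3: 7 + 4 = 11
  cabin 4: 6 + 3 = 9
  cabin 5: 6 = 6
This matches the lower bound, so 5 is optimal.

5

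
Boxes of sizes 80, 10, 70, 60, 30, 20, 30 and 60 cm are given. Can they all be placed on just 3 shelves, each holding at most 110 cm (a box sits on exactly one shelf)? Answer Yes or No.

Total = 360 cm; ⌈360/110⌉ = 4.
At least 4 shelves are required, but only 3 are allowed.

No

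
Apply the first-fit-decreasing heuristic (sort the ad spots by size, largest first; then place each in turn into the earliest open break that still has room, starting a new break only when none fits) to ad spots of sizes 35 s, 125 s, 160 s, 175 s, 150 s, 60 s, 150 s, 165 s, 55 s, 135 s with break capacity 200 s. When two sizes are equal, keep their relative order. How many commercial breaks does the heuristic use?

Sorted descending: 175, 165, 160, 150, 150, 135, 125, 60, 55, 35.
  175 → break 1 (new)  [load 175/200]
  165 → break 2 (new)  [load 165/200]
  160 → break 3 (new)  [load 160/200]
  150 → break 4 (new)  [load 150/200]
  150 → break 5 (new)  [load 150/200]
  135 → break 6 (new)  [load 135/200]
  125 → break 7 (new)  [load 125/200]
  60 → break 6  [load 195/200]
  55 → break 7  [load 180/200]
  35 → break 2  [load 200/200]
7 commercial breaks opened.

7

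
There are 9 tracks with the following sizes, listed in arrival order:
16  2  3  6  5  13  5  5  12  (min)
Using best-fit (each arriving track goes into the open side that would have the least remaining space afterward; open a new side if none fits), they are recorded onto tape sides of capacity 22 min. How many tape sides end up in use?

4

  16 → side 1 (new)  [load 16/22]
  2 → side 1  [load 18/22]
  3 → side 1  [load 21/22]
  6 → side 2 (new)  [load 6/22]
  5 → side 2  [load 11/22]
  13 → side 3 (new)  [load 13/22]
  5 → side 3  [load 18/22]
  5 → side 2  [load 16/22]
  12 → side 4 (new)  [load 12/22]
4 tape sides opened.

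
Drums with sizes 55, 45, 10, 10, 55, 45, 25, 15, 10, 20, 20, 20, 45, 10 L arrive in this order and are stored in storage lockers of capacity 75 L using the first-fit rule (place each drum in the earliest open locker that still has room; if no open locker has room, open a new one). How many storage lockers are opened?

6

  55 → locker 1 (new)  [load 55/75]
  45 → locker 2 (new)  [load 45/75]
  10 → locker 1  [load 65/75]
  10 → locker 1  [load 75/75]
  55 → locker 3 (new)  [load 55/75]
  45 → locker 4 (new)  [load 45/75]
  25 → locker 2  [load 70/75]
  15 → locker 3  [load 70/75]
  10 → locker 4  [load 55/75]
  20 → locker 4  [load 75/75]
  20 → locker 5 (new)  [load 20/75]
  20 → locker 5  [load 40/75]
  45 → locker 6 (new)  [load 45/75]
  10 → locker 5  [load 50/75]
6 storage lockers opened.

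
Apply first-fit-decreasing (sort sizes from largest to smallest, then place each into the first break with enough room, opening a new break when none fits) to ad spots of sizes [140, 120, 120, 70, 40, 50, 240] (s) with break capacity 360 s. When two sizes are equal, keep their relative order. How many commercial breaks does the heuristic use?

3

Sorted descending: 240, 140, 120, 120, 70, 50, 40.
  240 → break 1 (new)  [load 240/360]
  140 → break 2 (new)  [load 140/360]
  120 → break 1  [load 360/360]
  120 → break 2  [load 260/360]
  70 → break 2  [load 330/360]
  50 → break 3 (new)  [load 50/360]
  40 → break 3  [load 90/360]
3 commercial breaks opened.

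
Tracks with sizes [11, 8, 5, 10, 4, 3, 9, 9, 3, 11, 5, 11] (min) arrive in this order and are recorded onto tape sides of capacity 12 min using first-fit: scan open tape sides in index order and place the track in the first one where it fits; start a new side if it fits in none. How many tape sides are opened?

9

  11 → side 1 (new)  [load 11/12]
  8 → side 2 (new)  [load 8/12]
  5 → side 3 (new)  [load 5/12]
  10 → side 4 (new)  [load 10/12]
  4 → side 2  [load 12/12]
  3 → side 3  [load 8/12]
  9 → side 5 (new)  [load 9/12]
  9 → side 6 (new)  [load 9/12]
  3 → side 3  [load 11/12]
  11 → side 7 (new)  [load 11/12]
  5 → side 8 (new)  [load 5/12]
  11 → side 9 (new)  [load 11/12]
9 tape sides opened.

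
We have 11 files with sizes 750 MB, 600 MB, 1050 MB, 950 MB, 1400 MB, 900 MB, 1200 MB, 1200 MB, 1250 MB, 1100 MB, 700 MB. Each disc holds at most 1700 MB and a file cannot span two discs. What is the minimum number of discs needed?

Total = 1400 + 1250 + 1200 + 1200 + 1100 + 1050 + 950 + 900 + 750 + 700 + 600 = 11100 MB.
Lower bound: ⌈11100/1700⌉ = 7 discs.
Also, 8 files each exceed 850 MB, and no two of those can share a disc, so at least 8 discs are needed.
A packing using 8 discs:
  disc 1: 1400 = 1400
  disc 2: 1250 = 1250
  disc 3: 1200 = 1200
  disc 4: 1200 = 1200
  disc 5: 1100 + 600 = 1700
  disc 6: 1050 = 1050
  disc 7: 950 + 750 = 1700
  disc 8: 900 + 700 = 1600
This matches the lower bound, so 8 is optimal.

8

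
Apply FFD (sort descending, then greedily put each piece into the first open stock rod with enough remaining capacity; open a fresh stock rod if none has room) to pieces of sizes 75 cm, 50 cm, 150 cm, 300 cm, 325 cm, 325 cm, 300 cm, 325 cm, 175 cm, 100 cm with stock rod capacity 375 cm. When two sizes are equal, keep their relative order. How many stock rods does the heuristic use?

7

Sorted descending: 325, 325, 325, 300, 300, 175, 150, 100, 75, 50.
  325 → stock rod 1 (new)  [load 325/375]
  325 → stock rod 2 (new)  [load 325/375]
  325 → stock rod 3 (new)  [load 325/375]
  300 → stock rod 4 (new)  [load 300/375]
  300 → stock rod 5 (new)  [load 300/375]
  175 → stock rod 6 (new)  [load 175/375]
  150 → stock rod 6  [load 325/375]
  100 → stock rod 7 (new)  [load 100/375]
  75 → stock rod 4  [load 375/375]
  50 → stock rod 1  [load 375/375]
7 stock rods opened.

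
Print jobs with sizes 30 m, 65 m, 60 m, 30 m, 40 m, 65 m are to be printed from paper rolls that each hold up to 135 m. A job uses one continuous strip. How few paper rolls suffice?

Total = 65 + 65 + 60 + 40 + 30 + 30 = 290 m.
Lower bound: ⌈290/135⌉ = 3 paper rolls.
A packing using 3 paper rolls:
  roll 1: 65 + 65 = 130
  roll 2: 60 + 40 + 30 = 130
  roll 3: 30 = 30
This matches the lower bound, so 3 is optimal.

3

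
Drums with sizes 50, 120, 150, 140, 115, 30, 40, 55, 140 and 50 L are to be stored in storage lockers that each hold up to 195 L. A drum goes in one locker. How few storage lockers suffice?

Total = 150 + 140 + 140 + 120 + 115 + 55 + 50 + 50 + 40 + 30 = 890 L.
Lower bound: ⌈890/195⌉ = 5 storage lockers.
A packing using 5 storage lockers:
  locker 1: 150 + 40 = 190
  locker 2: 140 + 55 = 195
  locker 3: 140 + 50 = 190
  locker 4: 120 + 50 = 170
  locker 5: 115 + 30 = 145
This matches the lower bound, so 5 is optimal.

5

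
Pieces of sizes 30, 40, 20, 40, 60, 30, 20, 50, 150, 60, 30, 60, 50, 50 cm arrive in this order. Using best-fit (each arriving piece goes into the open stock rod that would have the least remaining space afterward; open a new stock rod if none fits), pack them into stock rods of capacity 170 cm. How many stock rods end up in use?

5

  30 → stock rod 1 (new)  [load 30/170]
  40 → stock rod 1  [load 70/170]
  20 → stock rod 1  [load 90/170]
  40 → stock rod 1  [load 130/170]
  60 → stock rod 2 (new)  [load 60/170]
  30 → stock rod 1  [load 160/170]
  20 → stock rod 2  [load 80/170]
  50 → stock rod 2  [load 130/170]
  150 → stock rod 3 (new)  [load 150/170]
  60 → stock rod 4 (new)  [load 60/170]
  30 → stock rod 2  [load 160/170]
  60 → stock rod 4  [load 120/170]
  50 → stock rod 4  [load 170/170]
  50 → stock rod 5 (new)  [load 50/170]
5 stock rods opened.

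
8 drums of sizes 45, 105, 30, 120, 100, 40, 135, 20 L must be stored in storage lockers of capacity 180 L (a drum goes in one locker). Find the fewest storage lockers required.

4

Total = 135 + 120 + 105 + 100 + 45 + 40 + 30 + 20 = 595 L.
Lower bound: ⌈595/180⌉ = 4 storage lockers.
A packing using 4 storage lockers:
  locker 1: 135 + 45 = 180
  locker 2: 120 + 40 + 20 = 180
  locker 3: 105 + 30 = 135
  locker 4: 100 = 100
This matches the lower bound, so 4 is optimal.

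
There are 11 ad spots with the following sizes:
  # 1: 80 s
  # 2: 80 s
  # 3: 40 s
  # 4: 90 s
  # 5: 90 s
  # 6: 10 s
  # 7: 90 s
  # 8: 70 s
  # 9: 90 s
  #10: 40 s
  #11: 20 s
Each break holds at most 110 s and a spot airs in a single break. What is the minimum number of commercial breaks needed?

Total = 90 + 90 + 90 + 90 + 80 + 80 + 70 + 40 + 40 + 20 + 10 = 700 s.
Lower bound: ⌈700/110⌉ = 7 commercial breaks.
A packing using 8 commercial breaks:
  break 1: 90 + 20 = 110
  break 2: 90 + 10 = 100
  break 3: 90 = 90
  break 4: 90 = 90
  break 5: 80 = 80
  break 6: 80 = 80
  break 7: 70 + 40 = 110
  break 8: 40 = 40
No arrangement into 7 commercial breaks stays within capacity, so 8 is optimal.

8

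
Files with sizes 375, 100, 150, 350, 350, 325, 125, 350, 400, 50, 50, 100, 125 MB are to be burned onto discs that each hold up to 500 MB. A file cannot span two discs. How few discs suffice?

Total = 400 + 375 + 350 + 350 + 350 + 325 + 150 + 125 + 125 + 100 + 100 + 50 + 50 = 2850 MB.
Lower bound: ⌈2850/500⌉ = 6 discs.
A packing using 6 discs:
  disc 1: 400 + 100 = 500
  disc 2: 375 + 125 = 500
  disc 3: 350 + 150 = 500
  disc 4: 350 + 125 = 475
  disc 5: 350 + 100 + 50 = 500
  disc 6: 325 + 50 = 375
This matches the lower bound, so 6 is optimal.

6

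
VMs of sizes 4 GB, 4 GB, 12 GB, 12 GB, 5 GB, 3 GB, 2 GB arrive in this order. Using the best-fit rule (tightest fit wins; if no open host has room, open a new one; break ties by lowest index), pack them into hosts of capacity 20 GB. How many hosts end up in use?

  4 → host 1 (new)  [load 4/20]
  4 → host 1  [load 8/20]
  12 → host 1  [load 20/20]
  12 → host 2 (new)  [load 12/20]
  5 → host 2  [load 17/20]
  3 → host 2  [load 20/20]
  2 → host 3 (new)  [load 2/20]
3 hosts opened.

3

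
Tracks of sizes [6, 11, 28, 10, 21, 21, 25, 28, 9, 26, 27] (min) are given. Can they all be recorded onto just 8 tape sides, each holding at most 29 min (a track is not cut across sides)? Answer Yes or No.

No

Total = 212 min; ⌈212/29⌉ = 8.
The bound of 8 does not rule out 8, but exhaustive search shows no assignment into 8 tape sides of capacity 29 min exists — the minimum is 9.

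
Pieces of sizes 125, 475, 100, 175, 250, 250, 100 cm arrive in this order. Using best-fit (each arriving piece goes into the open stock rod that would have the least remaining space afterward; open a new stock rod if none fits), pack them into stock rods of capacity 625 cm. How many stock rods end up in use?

  125 → stock rod 1 (new)  [load 125/625]
  475 → stock rod 1  [load 600/625]
  100 → stock rod 2 (new)  [load 100/625]
  175 → stock rod 2  [load 275/625]
  250 → stock rod 2  [load 525/625]
  250 → stock rod 3 (new)  [load 250/625]
  100 → stock rod 2  [load 625/625]
3 stock rods opened.

3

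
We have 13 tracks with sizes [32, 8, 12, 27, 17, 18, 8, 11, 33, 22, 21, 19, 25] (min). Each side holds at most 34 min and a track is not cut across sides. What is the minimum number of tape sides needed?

Total = 33 + 32 + 27 + 25 + 22 + 21 + 19 + 18 + 17 + 12 + 11 + 8 + 8 = 253 min.
Lower bound: ⌈253/34⌉ = 8 tape sides.
A packing using 9 tape sides:
  side 1: 33 = 33
  side 2: 32 = 32
  side 3: 27 = 27
  side 4: 25 + 8 = 33
  side 5: 22 + 12 = 34
  side 6: 21 + 11 = 32
  side 7: 19 + 8 = 27
  side 8: 18 = 18
  side 9: 17 = 17
No arrangement into 8 tape sides stays within capacity, so 9 is optimal.

9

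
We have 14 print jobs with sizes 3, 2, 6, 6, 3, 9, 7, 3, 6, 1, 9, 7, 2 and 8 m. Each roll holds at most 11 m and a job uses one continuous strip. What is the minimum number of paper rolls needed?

8

Total = 9 + 9 + 8 + 7 + 7 + 6 + 6 + 6 + 3 + 3 + 3 + 2 + 2 + 1 = 72 m.
Lower bound: ⌈72/11⌉ = 7 paper rolls.
Also, 8 print jobs each exceed 11/2 m, and no two of those can share a roll, so at least 8 paper rolls are needed.
A packing using 8 paper rolls:
  roll 1: 9 + 2 = 11
  roll 2: 9 + 2 = 11
  roll 3: 8 + 3 = 11
  roll 4: 7 + 3 + 1 = 11
  roll 5: 7 + 3 = 10
  roll 6: 6 = 6
  roll 7: 6 = 6
  roll 8: 6 = 6
This matches the lower bound, so 8 is optimal.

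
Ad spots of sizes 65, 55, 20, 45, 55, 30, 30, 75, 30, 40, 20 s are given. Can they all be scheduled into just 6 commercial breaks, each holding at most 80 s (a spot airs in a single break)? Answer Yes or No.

Total = 465 s; ⌈465/80⌉ = 6.
The bound of 6 does not rule out 6, but exhaustive search shows no assignment into 6 commercial breaks of capacity 80 s exists — the minimum is 7.

No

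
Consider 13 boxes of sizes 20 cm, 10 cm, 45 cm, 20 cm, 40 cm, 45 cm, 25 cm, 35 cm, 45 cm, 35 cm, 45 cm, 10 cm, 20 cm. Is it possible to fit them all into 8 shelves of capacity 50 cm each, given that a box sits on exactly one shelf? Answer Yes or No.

No

Total = 395 cm; ⌈395/50⌉ = 8.
The bound of 8 does not rule out 8, but exhaustive search shows no assignment into 8 shelves of capacity 50 cm exists — the minimum is 9.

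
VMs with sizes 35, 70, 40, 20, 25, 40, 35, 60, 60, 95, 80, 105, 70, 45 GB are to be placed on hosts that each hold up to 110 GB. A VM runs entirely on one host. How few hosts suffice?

8

Total = 105 + 95 + 80 + 70 + 70 + 60 + 60 + 45 + 40 + 40 + 35 + 35 + 25 + 20 = 780 GB.
Lower bound: ⌈780/110⌉ = 8 hosts.
A packing using 8 hosts:
  host 1: 105 = 105
  host 2: 95 = 95
  host 3: 80 + 25 = 105
  host 4: 70 + 40 = 110
  host 5: 70 + 40 = 110
  host 6: 60 + 45 = 105
  host 7: 60 + 35 = 95
  host 8: 35 + 20 = 55
This matches the lower bound, so 8 is optimal.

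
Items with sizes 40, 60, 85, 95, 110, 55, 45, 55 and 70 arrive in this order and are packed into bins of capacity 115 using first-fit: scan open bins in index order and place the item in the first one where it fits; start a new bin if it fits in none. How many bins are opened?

7

  40 → bin 1 (new)  [load 40/115]
  60 → bin 1  [load 100/115]
  85 → bin 2 (new)  [load 85/115]
  95 → bin 3 (new)  [load 95/115]
  110 → bin 4 (new)  [load 110/115]
  55 → bin 5 (new)  [load 55/115]
  45 → bin 5  [load 100/115]
  55 → bin 6 (new)  [load 55/115]
  70 → bin 7 (new)  [load 70/115]
7 bins opened.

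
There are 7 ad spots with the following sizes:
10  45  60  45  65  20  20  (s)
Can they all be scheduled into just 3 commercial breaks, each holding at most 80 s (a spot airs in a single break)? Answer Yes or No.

No

Total = 265 s; ⌈265/80⌉ = 4.
At least 4 commercial breaks are required, but only 3 are allowed.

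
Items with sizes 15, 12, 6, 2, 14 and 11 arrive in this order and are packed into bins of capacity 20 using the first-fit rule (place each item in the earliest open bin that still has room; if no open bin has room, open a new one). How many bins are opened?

4

  15 → bin 1 (new)  [load 15/20]
  12 → bin 2 (new)  [load 12/20]
  6 → bin 2  [load 18/20]
  2 → bin 1  [load 17/20]
  14 → bin 3 (new)  [load 14/20]
  11 → bin 4 (new)  [load 11/20]
4 bins opened.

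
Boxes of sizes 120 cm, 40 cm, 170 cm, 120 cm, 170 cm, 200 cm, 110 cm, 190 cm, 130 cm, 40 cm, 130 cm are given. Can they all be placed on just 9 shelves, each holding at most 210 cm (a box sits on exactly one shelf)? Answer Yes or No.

A valid assignment using 9 shelves:
  shelf 1: 200 = 200
  shelf 2: 190 = 190
  shelf 3: 170 + 40 = 210
  shelf 4: 170 + 40 = 210
  shelf 5: 130 = 130
  shelf 6: 130 = 130
  shelf 7: 120 = 120
  shelf 8: 120 = 120
  shelf 9: 110 = 110
Every load is within 210 cm, so 9 shelves suffice.

Yes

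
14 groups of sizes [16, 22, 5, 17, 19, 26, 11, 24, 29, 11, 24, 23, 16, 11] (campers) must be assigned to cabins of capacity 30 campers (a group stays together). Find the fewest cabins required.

10

Total = 29 + 26 + 24 + 24 + 23 + 22 + 19 + 17 + 16 + 16 + 11 + 11 + 11 + 5 = 254 campers.
Lower bound: ⌈254/30⌉ = 9 cabins.
Also, 10 groups each exceed 15 campers, and no two of those can share a cabin, so at least 10 cabins are needed.
A packing using 10 cabins:
  cabin 1: 29 = 29
  cabin 2: 26 = 26
  cabin 3: 24 + 5 = 29
  cabin 4: 24 = 24
  cabin 5: 23 = 23
  cabin 6: 22 = 22
  cabin 7: 19 + 11 = 30
  cabin 8: 17 + 11 = 28
  cabin 9: 16 + 11 = 27
  cabin 10: 16 = 16
This matches the lower bound, so 10 is optimal.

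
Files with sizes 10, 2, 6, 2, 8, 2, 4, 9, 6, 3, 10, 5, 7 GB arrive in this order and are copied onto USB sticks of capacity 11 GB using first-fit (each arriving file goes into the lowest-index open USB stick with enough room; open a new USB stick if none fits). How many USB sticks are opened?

  10 → USB stick 1 (new)  [load 10/11]
  2 → USB stick 2 (new)  [load 2/11]
  6 → USB stick 2  [load 8/11]
  2 → USB stick 2  [load 10/11]
  8 → USB stick 3 (new)  [load 8/11]
  2 → USB stick 3  [load 10/11]
  4 → USB stick 4 (new)  [load 4/11]
  9 → USB stick 5 (new)  [load 9/11]
  6 → USB stick 4  [load 10/11]
  3 → USB stick 6 (new)  [load 3/11]
  10 → USB stick 7 (new)  [load 10/11]
  5 → USB stick 6  [load 8/11]
  7 → USB stick 8 (new)  [load 7/11]
8 USB sticks opened.

8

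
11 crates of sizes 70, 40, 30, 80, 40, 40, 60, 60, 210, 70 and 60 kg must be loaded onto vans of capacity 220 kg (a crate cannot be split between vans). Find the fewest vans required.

4

Total = 210 + 80 + 70 + 70 + 60 + 60 + 60 + 40 + 40 + 40 + 30 = 760 kg.
Lower bound: ⌈760/220⌉ = 4 vans.
A packing using 4 vans:
  van 1: 210 = 210
  van 2: 80 + 70 + 70 = 220
  van 3: 60 + 60 + 60 + 40 = 220
  van 4: 40 + 40 + 30 = 110
This matches the lower bound, so 4 is optimal.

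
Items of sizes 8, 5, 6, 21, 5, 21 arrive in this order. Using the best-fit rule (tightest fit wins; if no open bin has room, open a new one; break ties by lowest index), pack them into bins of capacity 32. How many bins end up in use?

  8 → bin 1 (new)  [load 8/32]
  5 → bin 1  [load 13/32]
  6 → bin 1  [load 19/32]
  21 → bin 2 (new)  [load 21/32]
  5 → bin 2  [load 26/32]
  21 → bin 3 (new)  [load 21/32]
3 bins opened.

3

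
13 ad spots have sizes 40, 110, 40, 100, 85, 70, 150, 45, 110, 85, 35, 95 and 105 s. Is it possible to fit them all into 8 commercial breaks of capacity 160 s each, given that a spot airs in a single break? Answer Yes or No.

A valid assignment using 8 commercial breaks:
  break 1: 150 = 150
  break 2: 110 + 45 = 155
  break 3: 110 + 40 = 150
  break 4: 105 + 40 = 145
  break 5: 100 + 35 = 135
  break 6: 95 = 95
  break 7: 85 + 70 = 155
  break 8: 85 = 85
Every load is within 160 s, so 8 commercial breaks suffice.

Yes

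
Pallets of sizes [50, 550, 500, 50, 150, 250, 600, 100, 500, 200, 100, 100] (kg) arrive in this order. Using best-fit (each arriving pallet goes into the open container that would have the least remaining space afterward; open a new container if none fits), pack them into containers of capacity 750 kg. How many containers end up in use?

5

  50 → container 1 (new)  [load 50/750]
  550 → container 1  [load 600/750]
  500 → container 2 (new)  [load 500/750]
  50 → container 1  [load 650/750]
  150 → container 2  [load 650/750]
  250 → container 3 (new)  [load 250/750]
  600 → container 4 (new)  [load 600/750]
  100 → container 1  [load 750/750]
  500 → container 3  [load 750/750]
  200 → container 5 (new)  [load 200/750]
  100 → container 2  [load 750/750]
  100 → container 4  [load 700/750]
5 containers opened.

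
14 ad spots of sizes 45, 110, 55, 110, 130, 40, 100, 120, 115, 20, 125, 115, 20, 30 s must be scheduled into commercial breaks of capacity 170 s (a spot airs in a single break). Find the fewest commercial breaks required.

Total = 130 + 125 + 120 + 115 + 115 + 110 + 110 + 100 + 55 + 45 + 40 + 30 + 20 + 20 = 1135 s.
Lower bound: ⌈1135/170⌉ = 7 commercial breaks.
Also, 8 ad spots each exceed 85 s, and no two of those can share a break, so at least 8 commercial breaks are needed.
A packing using 8 commercial breaks:
  break 1: 130 + 40 = 170
  break 2: 125 + 45 = 170
  break 3: 120 + 30 + 20 = 170
  break 4: 115 + 55 = 170
  break 5: 115 + 20 = 135
  break 6: 110 = 110
  break 7: 110 = 110
  break 8: 100 = 100
This matches the lower bound, so 8 is optimal.

8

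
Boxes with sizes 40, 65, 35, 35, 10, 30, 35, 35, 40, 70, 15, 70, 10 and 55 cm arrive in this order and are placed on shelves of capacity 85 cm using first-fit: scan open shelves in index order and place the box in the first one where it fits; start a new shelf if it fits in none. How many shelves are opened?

  40 → shelf 1 (new)  [load 40/85]
  65 → shelf 2 (new)  [load 65/85]
  35 → shelf 1  [load 75/85]
  35 → shelf 3 (new)  [load 35/85]
  10 → shelf 1  [load 85/85]
  30 → shelf 3  [load 65/85]
  35 → shelf 4 (new)  [load 35/85]
  35 → shelf 4  [load 70/85]
  40 → shelf 5 (new)  [load 40/85]
  70 → shelf 6 (new)  [load 70/85]
  15 → shelf 2  [load 80/85]
  70 → shelf 7 (new)  [load 70/85]
  10 → shelf 3  [load 75/85]
  55 → shelf 8 (new)  [load 55/85]
8 shelves opened.

8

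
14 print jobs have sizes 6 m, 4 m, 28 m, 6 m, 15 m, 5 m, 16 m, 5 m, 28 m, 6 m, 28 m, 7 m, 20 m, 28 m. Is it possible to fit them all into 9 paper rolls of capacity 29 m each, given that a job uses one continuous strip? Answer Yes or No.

Yes

A valid assignment using 8 paper rolls:
  roll 1: 28 = 28
  roll 2: 28 = 28
  roll 3: 28 = 28
  roll 4: 28 = 28
  roll 5: 20 + 7 = 27
  roll 6: 16 + 6 + 6 = 28
  roll 7: 15 + 6 + 5 = 26
  roll 8: 5 + 4 = 9
That uses only 8 ≤ 9, so 9 paper rolls are enough.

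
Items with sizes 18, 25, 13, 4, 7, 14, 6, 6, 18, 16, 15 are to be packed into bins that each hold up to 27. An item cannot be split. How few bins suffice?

Total = 25 + 18 + 18 + 16 + 15 + 14 + 13 + 7 + 6 + 6 + 4 = 142.
Lower bound: ⌈142/27⌉ = 6 bins.
A packing using 6 bins:
  bin 1: 25 = 25
  bin 2: 18 + 7 = 25
  bin 3: 18 + 6 = 24
  bin 4: 16 + 6 + 4 = 26
  bin 5: 15 = 15
  bin 6: 14 + 13 = 27
This matches the lower bound, so 6 is optimal.

6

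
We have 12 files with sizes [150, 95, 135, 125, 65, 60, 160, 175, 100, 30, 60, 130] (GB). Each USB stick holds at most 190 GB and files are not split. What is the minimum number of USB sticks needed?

8

Total = 175 + 160 + 150 + 135 + 130 + 125 + 100 + 95 + 65 + 60 + 60 + 30 = 1285 GB.
Lower bound: ⌈1285/190⌉ = 7 USB sticks.
A packing using 8 USB sticks:
  USB stick 1: 175 = 175
  USB stick 2: 160 + 30 = 190
  USB stick 3: 150 = 150
  USB stick 4: 135 = 135
  USB stick 5: 130 + 60 = 190
  USB stick 6: 125 + 65 = 190
  USB stick 7: 100 + 60 = 160
  USB stick 8: 95 = 95
No arrangement into 7 USB sticks stays within capacity, so 8 is optimal.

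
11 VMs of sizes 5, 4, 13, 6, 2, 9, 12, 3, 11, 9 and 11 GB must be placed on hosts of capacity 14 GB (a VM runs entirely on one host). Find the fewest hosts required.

7

Total = 13 + 12 + 11 + 11 + 9 + 9 + 6 + 5 + 4 + 3 + 2 = 85 GB.
Lower bound: ⌈85/14⌉ = 7 hosts.
A packing using 7 hosts:
  host 1: 13 = 13
  host 2: 12 + 2 = 14
  host 3: 11 + 3 = 14
  host 4: 11 = 11
  host 5: 9 + 5 = 14
  host 6: 9 + 4 = 13
  host 7: 6 = 6
This matches the lower bound, so 7 is optimal.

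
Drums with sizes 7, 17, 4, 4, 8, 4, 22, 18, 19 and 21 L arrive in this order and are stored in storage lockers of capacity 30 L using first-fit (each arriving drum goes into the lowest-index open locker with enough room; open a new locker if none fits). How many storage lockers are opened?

6

  7 → locker 1 (new)  [load 7/30]
  17 → locker 1  [load 24/30]
  4 → locker 1  [load 28/30]
  4 → locker 2 (new)  [load 4/30]
  8 → locker 2  [load 12/30]
  4 → locker 2  [load 16/30]
  22 → locker 3 (new)  [load 22/30]
  18 → locker 4 (new)  [load 18/30]
  19 → locker 5 (new)  [load 19/30]
  21 → locker 6 (new)  [load 21/30]
6 storage lockers opened.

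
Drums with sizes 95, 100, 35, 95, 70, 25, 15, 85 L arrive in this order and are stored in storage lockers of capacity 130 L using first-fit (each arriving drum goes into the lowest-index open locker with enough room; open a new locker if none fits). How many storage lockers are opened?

  95 → locker 1 (new)  [load 95/130]
  100 → locker 2 (new)  [load 100/130]
  35 → locker 1  [load 130/130]
  95 → locker 3 (new)  [load 95/130]
  70 → locker 4 (new)  [load 70/130]
  25 → locker 2  [load 125/130]
  15 → locker 3  [load 110/130]
  85 → locker 5 (new)  [load 85/130]
5 storage lockers opened.

5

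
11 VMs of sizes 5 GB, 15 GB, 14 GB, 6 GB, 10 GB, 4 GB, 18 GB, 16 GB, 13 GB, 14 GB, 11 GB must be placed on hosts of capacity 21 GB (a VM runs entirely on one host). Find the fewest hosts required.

7

Total = 18 + 16 + 15 + 14 + 14 + 13 + 11 + 10 + 6 + 5 + 4 = 126 GB.
Lower bound: ⌈126/21⌉ = 6 hosts.
Also, 7 VMs each exceed 21/2 GB, and no two of those can share a host, so at least 7 hosts are needed.
A packing using 7 hosts:
  host 1: 18 = 18
  host 2: 16 + 5 = 21
  host 3: 15 + 6 = 21
  host 4: 14 + 4 = 18
  host 5: 14 = 14
  host 6: 13 = 13
  host 7: 11 + 10 = 21
This matches the lower bound, so 7 is optimal.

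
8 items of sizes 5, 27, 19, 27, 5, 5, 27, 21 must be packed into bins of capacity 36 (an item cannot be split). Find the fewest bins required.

5

Total = 27 + 27 + 27 + 21 + 19 + 5 + 5 + 5 = 136.
Lower bound: ⌈136/36⌉ = 4 bins.
Also, 5 items each exceed 18, and no two of those can share a bin, so at least 5 bins are needed.
A packing using 5 bins:
  bin 1: 27 + 5 = 32
  bin 2: 27 + 5 = 32
  bin 3: 27 + 5 = 32
  bin 4: 21 = 21
  bin 5: 19 = 19
This matches the lower bound, so 5 is optimal.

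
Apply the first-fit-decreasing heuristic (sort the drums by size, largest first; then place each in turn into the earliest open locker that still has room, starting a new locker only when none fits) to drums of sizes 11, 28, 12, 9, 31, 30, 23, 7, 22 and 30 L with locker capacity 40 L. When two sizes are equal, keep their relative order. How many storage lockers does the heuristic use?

Sorted descending: 31, 30, 30, 28, 23, 22, 12, 11, 9, 7.
  31 → locker 1 (new)  [load 31/40]
  30 → locker 2 (new)  [load 30/40]
  30 → locker 3 (new)  [load 30/40]
  28 → locker 4 (new)  [load 28/40]
  23 → locker 5 (new)  [load 23/40]
  22 → locker 6 (new)  [load 22/40]
  12 → locker 4  [load 40/40]
  11 → locker 5  [load 34/40]
  9 → locker 1  [load 40/40]
  7 → locker 2  [load 37/40]
6 storage lockers opened.

6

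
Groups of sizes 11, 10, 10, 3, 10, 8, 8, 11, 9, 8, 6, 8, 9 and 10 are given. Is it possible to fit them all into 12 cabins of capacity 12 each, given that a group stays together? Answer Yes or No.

No

Total = 121; ⌈121/12⌉ = 11.
12 groups each exceed half the capacity and cannot share a cabin, forcing at least 12 cabins.
The bound of 12 does not rule out 12, but exhaustive search shows no assignment into 12 cabins of capacity 12 exists — the minimum is 13.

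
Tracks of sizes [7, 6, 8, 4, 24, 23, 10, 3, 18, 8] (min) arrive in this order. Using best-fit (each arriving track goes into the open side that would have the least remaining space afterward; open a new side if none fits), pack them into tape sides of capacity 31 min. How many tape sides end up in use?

4

  7 → side 1 (new)  [load 7/31]
  6 → side 1  [load 13/31]
  8 → side 1  [load 21/31]
  4 → side 1  [load 25/31]
  24 → side 2 (new)  [load 24/31]
  23 → side 3 (new)  [load 23/31]
  10 → side 4 (new)  [load 10/31]
  3 → side 1  [load 28/31]
  18 → side 4  [load 28/31]
  8 → side 3  [load 31/31]
4 tape sides opened.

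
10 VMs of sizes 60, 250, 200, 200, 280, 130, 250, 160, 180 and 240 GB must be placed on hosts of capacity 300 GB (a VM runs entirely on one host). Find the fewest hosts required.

8

Total = 280 + 250 + 250 + 240 + 200 + 200 + 180 + 160 + 130 + 60 = 1950 GB.
Lower bound: ⌈1950/300⌉ = 7 hosts.
Also, 8 VMs each exceed 150 GB, and no two of those can share a host, so at least 8 hosts are needed.
A packing using 8 hosts:
  host 1: 280 = 280
  host 2: 250 = 250
  host 3: 250 = 250
  host 4: 240 + 60 = 300
  host 5: 200 = 200
  host 6: 200 = 200
  host 7: 180 = 180
  host 8: 160 + 130 = 290
This matches the lower bound, so 8 is optimal.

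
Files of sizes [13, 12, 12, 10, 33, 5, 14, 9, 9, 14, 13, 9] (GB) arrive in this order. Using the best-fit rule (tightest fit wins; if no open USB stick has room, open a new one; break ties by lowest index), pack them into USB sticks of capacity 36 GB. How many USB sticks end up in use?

  13 → USB stick 1 (new)  [load 13/36]
  12 → USB stick 1  [load 25/36]
  12 → USB stick 2 (new)  [load 12/36]
  10 → USB stick 1  [load 35/36]
  33 → USB stick 3 (new)  [load 33/36]
  5 → USB stick 2  [load 17/36]
  14 → USB stick 2  [load 31/36]
  9 → USB stick 4 (new)  [load 9/36]
  9 → USB stick 4  [load 18/36]
  14 → USB stick 4  [load 32/36]
  13 → USB stick 5 (new)  [load 13/36]
  9 → USB stick 5  [load 22/36]
5 USB sticks opened.

5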